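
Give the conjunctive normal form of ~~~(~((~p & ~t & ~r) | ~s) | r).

(~p | ~s) & (~t | ~s) & ~r

~~~(~((~p & ~t & ~r) | ~s) | r)
≡ ~(~((~p & ~t & ~r) | ~s) | r)   [double negation]
≡ ~~((~p & ~t & ~r) | ~s) & ~r   [De Morgan]
≡ ((~p & ~t & ~r) | ~s) & ~r   [double negation]
≡ (~p | ~s) & (~t | ~s) & (~r | ~s) & ~r   [distribute | over &]
≡ (~p | ~s) & (~t | ~s) & ~r   [simplify]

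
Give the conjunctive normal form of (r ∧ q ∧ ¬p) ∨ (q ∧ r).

(r ∧ q ∧ ¬p) ∨ (q ∧ r)
= (r ∨ q) ∧ (r ∨ r) ∧ (q ∨ q) ∧ (q ∨ r) ∧ (¬p ∨ q) ∧ (¬p ∨ r)   — distribute ∨ over ∧
= r ∧ q   — simplify

r ∧ q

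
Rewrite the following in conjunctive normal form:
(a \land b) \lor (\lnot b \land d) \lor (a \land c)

(a \lor \lnot b) \land (a \lor d) \land (b \lor d \lor c)

(a \land b) \lor (\lnot b \land d) \lor (a \land c)
≡ (a \lor \lnot b \lor a) \land (a \lor \lnot b \lor c) \land (a \lor d \lor a) \land (a \lor d \lor c) \land (b \lor \lnot b \lor a) \land (b \lor \lnot b \lor c) \land (b \lor d \lor a) \land (b \lor d \lor c)   [distribute \lor over \land]
≡ (a \lor \lnot b) \land (a \lor d) \land (b \lor d \lor c)   [simplify]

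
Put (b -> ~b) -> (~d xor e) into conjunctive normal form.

(b -> ~b) -> (~d xor e)
= ~(b -> ~b) | (~d xor e)   (eliminate ->)
= ~(~b | ~b) | (~d xor e)   (eliminate ->)
= ~(~b | ~b) | ((~d | e) & ~(~d & e))   (expand xor)
= (~~b & ~~b) | ((~d | e) & ~(~d & e))   (De Morgan)
= (b & ~~b) | ((~d | e) & ~(~d & e))   (double negation)
= (b & b) | ((~d | e) & ~(~d & e))   (double negation)
= (b & b) | ((~d | e) & (~~d | ~e))   (De Morgan)
= (b & b) | ((~d | e) & (d | ~e))   (double negation)
= (b | ~d | e) & (b | d | ~e) & (b | ~d | e) & (b | d | ~e)   (distribute | over &)
= (b | ~d | e) & (b | d | ~e)   (simplify)

(b | ~d | e) & (b | d | ~e)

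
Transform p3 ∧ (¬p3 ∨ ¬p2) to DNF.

p3 ∧ ¬p2

p3 ∧ (¬p3 ∨ ¬p2)
≡ (p3 ∧ ¬p3) ∨ (p3 ∧ ¬p2)
≡ p3 ∧ ¬p2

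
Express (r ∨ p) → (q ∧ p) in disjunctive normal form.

(¬r ∧ ¬p) ∨ (q ∧ p)

(r ∨ p) → (q ∧ p)
≡ ¬(r ∨ p) ∨ (q ∧ p)
≡ (¬r ∧ ¬p) ∨ (q ∧ p)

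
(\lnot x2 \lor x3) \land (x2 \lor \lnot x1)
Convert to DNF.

(\lnot x2 \lor x3) \land (x2 \lor \lnot x1)
⇔ (\lnot x2 \land x2) \lor (\lnot x2 \land \lnot x1) \lor (x3 \land x2) \lor (x3 \land \lnot x1)   [distribute \land over \lor]
⇔ (\lnot x2 \land \lnot x1) \lor (x3 \land x2) \lor (x3 \land \lnot x1)   [simplify]

(\lnot x2 \land \lnot x1) \lor (x3 \land x2) \lor (x3 \land \lnot x1)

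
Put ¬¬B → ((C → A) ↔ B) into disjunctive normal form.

¬¬B → ((C → A) ↔ B)
≡ ¬¬¬B ∨ ((C → A) ↔ B)
≡ ¬¬¬B ∨ (((C → A) → B) ∧ (B → (C → A)))
≡ ¬¬¬B ∨ ((¬(C → A) ∨ B) ∧ (B → (C → A)))
≡ ¬¬¬B ∨ ((¬(¬C ∨ A) ∨ B) ∧ (B → (C → A)))
≡ ¬¬¬B ∨ ((¬(¬C ∨ A) ∨ B) ∧ (¬B ∨ (C → A)))
≡ ¬¬¬B ∨ ((¬(¬C ∨ A) ∨ B) ∧ (¬B ∨ ¬C ∨ A))
≡ ¬B ∨ ((¬(¬C ∨ A) ∨ B) ∧ (¬B ∨ ¬C ∨ A))
≡ ¬B ∨ (((¬¬C ∧ ¬A) ∨ B) ∧ (¬B ∨ ¬C ∨ A))
≡ ¬B ∨ (((C ∧ ¬A) ∨ B) ∧ (¬B ∨ ¬C ∨ A))
≡ ¬B ∨ (C ∧ ¬A ∧ ¬B) ∨ (C ∧ ¬A ∧ ¬C) ∨ (C ∧ ¬A ∧ A) ∨ (B ∧ ¬B) ∨ (B ∧ ¬C) ∨ (B ∧ A)
≡ ¬B ∨ (B ∧ ¬C) ∨ (B ∧ A)

¬B ∨ (B ∧ ¬C) ∨ (B ∧ A)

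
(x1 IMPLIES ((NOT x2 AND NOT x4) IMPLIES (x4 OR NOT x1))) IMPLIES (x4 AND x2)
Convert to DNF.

(x1 AND NOT x2 AND NOT x4) OR (x4 AND x2)

(x1 IMPLIES ((NOT x2 AND NOT x4) IMPLIES (x4 OR NOT x1))) IMPLIES (x4 AND x2)
= NOT (x1 IMPLIES ((NOT x2 AND NOT x4) IMPLIES (x4 OR NOT x1))) OR (x4 AND x2)   [eliminate IMPLIES]
= NOT (NOT x1 OR ((NOT x2 AND NOT x4) IMPLIES (x4 OR NOT x1))) OR (x4 AND x2)   [eliminate IMPLIES]
= NOT (NOT x1 OR NOT (NOT x2 AND NOT x4) OR x4 OR NOT x1) OR (x4 AND x2)   [eliminate IMPLIES]
= (NOT NOT x1 AND NOT NOT (NOT x2 AND NOT x4) AND NOT x4 AND NOT NOT x1) OR (x4 AND x2)   [De Morgan]
= (x1 AND NOT NOT (NOT x2 AND NOT x4) AND NOT x4 AND NOT NOT x1) OR (x4 AND x2)   [double negation]
= (x1 AND NOT x2 AND NOT x4 AND NOT x4 AND NOT NOT x1) OR (x4 AND x2)   [double negation]
= (x1 AND NOT x2 AND NOT x4 AND NOT x4 AND x1) OR (x4 AND x2)   [double negation]
= (x1 AND NOT x2 AND NOT x4) OR (x4 AND x2)   [simplify]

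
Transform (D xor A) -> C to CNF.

(D xor A) -> C
≡ ~(D xor A) | C   [eliminate ->]
≡ ~((D | A) & ~(D & A)) | C   [expand xor]
≡ ~(D | A) | ~~(D & A) | C   [De Morgan]
≡ (~D & ~A) | ~~(D & A) | C   [De Morgan]
≡ (~D & ~A) | (D & A) | C   [double negation]
≡ (~D | D | C) & (~D | A | C) & (~A | D | C) & (~A | A | C)   [distribute | over &]
≡ (~D | A | C) & (~A | D | C)   [simplify]

(~D | A | C) & (~A | D | C)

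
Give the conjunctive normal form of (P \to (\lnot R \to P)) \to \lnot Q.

(P \lor \lnot Q) \land (\lnot R \lor \lnot Q) \land (\lnot P \lor \lnot Q)

(P \to (\lnot R \to P)) \to \lnot Q
≡ \lnot (P \to (\lnot R \to P)) \lor \lnot Q   [eliminate \to]
≡ \lnot (\lnot P \lor (\lnot R \to P)) \lor \lnot Q   [eliminate \to]
≡ \lnot (\lnot P \lor \lnot \lnot R \lor P) \lor \lnot Q   [eliminate \to]
≡ (\lnot \lnot P \land \lnot \lnot \lnot R \land \lnot P) \lor \lnot Q   [De Morgan]
≡ (P \land \lnot \lnot \lnot R \land \lnot P) \lor \lnot Q   [double negation]
≡ (P \land \lnot R \land \lnot P) \lor \lnot Q   [double negation]
≡ (P \lor \lnot Q) \land (\lnot R \lor \lnot Q) \land (\lnot P \lor \lnot Q)   [distribute \lor over \land]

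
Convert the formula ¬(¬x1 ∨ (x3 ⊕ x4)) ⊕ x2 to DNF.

(x1 ∧ ¬x3 ∧ ¬x4 ∧ ¬x2) ∨ (x1 ∧ x4 ∧ x3 ∧ ¬x2) ∨ (¬x1 ∧ x2) ∨ (x3 ∧ ¬x4 ∧ x2) ∨ (¬x3 ∧ x4 ∧ x2)

¬(¬x1 ∨ (x3 ⊕ x4)) ⊕ x2
≡ (¬(¬x1 ∨ (x3 ⊕ x4)) ∧ ¬x2) ∨ (¬¬(¬x1 ∨ (x3 ⊕ x4)) ∧ x2)   [expand ⊕]
≡ (¬(¬x1 ∨ (x3 ∧ ¬x4) ∨ (¬x3 ∧ x4)) ∧ ¬x2) ∨ (¬¬(¬x1 ∨ (x3 ⊕ x4)) ∧ x2)   [expand ⊕]
≡ (¬(¬x1 ∨ (x3 ∧ ¬x4) ∨ (¬x3 ∧ x4)) ∧ ¬x2) ∨ (¬¬(¬x1 ∨ (x3 ∧ ¬x4) ∨ (¬x3 ∧ x4)) ∧ x2)   [expand ⊕]
≡ (¬¬x1 ∧ ¬(x3 ∧ ¬x4) ∧ ¬(¬x3 ∧ x4) ∧ ¬x2) ∨ (¬¬(¬x1 ∨ (x3 ∧ ¬x4) ∨ (¬x3 ∧ x4)) ∧ x2)   [De Morgan]
≡ (x1 ∧ ¬(x3 ∧ ¬x4) ∧ ¬(¬x3 ∧ x4) ∧ ¬x2) ∨ (¬¬(¬x1 ∨ (x3 ∧ ¬x4) ∨ (¬x3 ∧ x4)) ∧ x2)   [double negation]
≡ (x1 ∧ (¬x3 ∨ ¬¬x4) ∧ ¬(¬x3 ∧ x4) ∧ ¬x2) ∨ (¬¬(¬x1 ∨ (x3 ∧ ¬x4) ∨ (¬x3 ∧ x4)) ∧ x2)   [De Morgan]
≡ (x1 ∧ (¬x3 ∨ x4) ∧ ¬(¬x3 ∧ x4) ∧ ¬x2) ∨ (¬¬(¬x1 ∨ (x3 ∧ ¬x4) ∨ (¬x3 ∧ x4)) ∧ x2)   [double negation]
≡ (x1 ∧ (¬x3 ∨ x4) ∧ (¬¬x3 ∨ ¬x4) ∧ ¬x2) ∨ (¬¬(¬x1 ∨ (x3 ∧ ¬x4) ∨ (¬x3 ∧ x4)) ∧ x2)   [De Morgan]
≡ (x1 ∧ (¬x3 ∨ x4) ∧ (x3 ∨ ¬x4) ∧ ¬x2) ∨ (¬¬(¬x1 ∨ (x3 ∧ ¬x4) ∨ (¬x3 ∧ x4)) ∧ x2)   [double negation]
≡ (x1 ∧ (¬x3 ∨ x4) ∧ (x3 ∨ ¬x4) ∧ ¬x2) ∨ ((¬x1 ∨ (x3 ∧ ¬x4) ∨ (¬x3 ∧ x4)) ∧ x2)   [double negation]
≡ (x1 ∧ ¬x3 ∧ x3 ∧ ¬x2) ∨ (x1 ∧ ¬x3 ∧ ¬x4 ∧ ¬x2) ∨ (x1 ∧ x4 ∧ x3 ∧ ¬x2) ∨ (x1 ∧ x4 ∧ ¬x4 ∧ ¬x2) ∨ (¬x1 ∧ x2) ∨ (x3 ∧ ¬x4 ∧ x2) ∨ (¬x3 ∧ x4 ∧ x2)   [distribute ∧ over ∨]
≡ (x1 ∧ ¬x3 ∧ ¬x4 ∧ ¬x2) ∨ (x1 ∧ x4 ∧ x3 ∧ ¬x2) ∨ (¬x1 ∧ x2) ∨ (x3 ∧ ¬x4 ∧ x2) ∨ (¬x3 ∧ x4 ∧ x2)   [simplify]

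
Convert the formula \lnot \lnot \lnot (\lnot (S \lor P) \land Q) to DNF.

S \lor P \lor \lnot Q

\lnot \lnot \lnot (\lnot (S \lor P) \land Q)
= \lnot (\lnot (S \lor P) \land Q)   — double negation
= \lnot \lnot (S \lor P) \lor \lnot Q   — De Morgan
= S \lor P \lor \lnot Q   — double negation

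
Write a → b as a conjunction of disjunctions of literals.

¬a ∨ b

a → b
⇔ ¬a ∨ b   [eliminate →]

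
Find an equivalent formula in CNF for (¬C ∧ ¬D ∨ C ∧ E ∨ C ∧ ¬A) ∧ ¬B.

(¬C ∨ E ∨ ¬A) ∧ (¬D ∨ C) ∧ (¬D ∨ E ∨ ¬A) ∧ ¬B

(¬C ∧ ¬D ∨ C ∧ E ∨ C ∧ ¬A) ∧ ¬B
≡ (¬C ∨ C ∨ C) ∧ (¬C ∨ C ∨ ¬A) ∧ (¬C ∨ E ∨ C) ∧ (¬C ∨ E ∨ ¬A) ∧ (¬D ∨ C ∨ C) ∧ (¬D ∨ C ∨ ¬A) ∧ (¬D ∨ E ∨ C) ∧ (¬D ∨ E ∨ ¬A) ∧ ¬B   [distribute ∨ over ∧]
≡ (¬C ∨ E ∨ ¬A) ∧ (¬D ∨ C) ∧ (¬D ∨ E ∨ ¬A) ∧ ¬B   [simplify]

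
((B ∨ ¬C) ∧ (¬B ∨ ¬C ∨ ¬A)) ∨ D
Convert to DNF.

((B ∨ ¬C) ∧ (¬B ∨ ¬C ∨ ¬A)) ∨ D
⇔ (B ∧ ¬B) ∨ (B ∧ ¬C) ∨ (B ∧ ¬A) ∨ (¬C ∧ ¬B) ∨ (¬C ∧ ¬C) ∨ (¬C ∧ ¬A) ∨ D   — distribute ∧ over ∨
⇔ (B ∧ ¬A) ∨ ¬C ∨ D   — simplify

(B ∧ ¬A) ∨ ¬C ∨ D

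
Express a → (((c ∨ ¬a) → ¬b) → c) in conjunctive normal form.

¬a ∨ c

a → (((c ∨ ¬a) → ¬b) → c)
≡ ¬a ∨ (((c ∨ ¬a) → ¬b) → c)
≡ ¬a ∨ ¬((c ∨ ¬a) → ¬b) ∨ c
≡ ¬a ∨ ¬(¬(c ∨ ¬a) ∨ ¬b) ∨ c
≡ ¬a ∨ (¬¬(c ∨ ¬a) ∧ ¬¬b) ∨ c
≡ ¬a ∨ ((c ∨ ¬a) ∧ ¬¬b) ∨ c
≡ ¬a ∨ ((c ∨ ¬a) ∧ b) ∨ c
≡ (¬a ∨ c ∨ ¬a ∨ c) ∧ (¬a ∨ b ∨ c)
≡ ¬a ∨ c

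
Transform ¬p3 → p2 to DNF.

¬p3 → p2
= ¬¬p3 ∨ p2   — eliminate →
= p3 ∨ p2   — double negation

p3 ∨ p2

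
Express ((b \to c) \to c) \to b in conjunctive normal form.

((b \to c) \to c) \to b
≡ \lnot ((b \to c) \to c) \lor b   (eliminate \to)
≡ \lnot (\lnot (b \to c) \lor c) \lor b   (eliminate \to)
≡ \lnot (\lnot (\lnot b \lor c) \lor c) \lor b   (eliminate \to)
≡ (\lnot \lnot (\lnot b \lor c) \land \lnot c) \lor b   (De Morgan)
≡ ((\lnot b \lor c) \land \lnot c) \lor b   (double negation)
≡ (\lnot b \lor c \lor b) \land (\lnot c \lor b)   (distribute \lor over \land)
≡ \lnot c \lor b   (simplify)

\lnot c \lor b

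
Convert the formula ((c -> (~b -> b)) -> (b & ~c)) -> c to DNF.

(~c & ~b) | c

((c -> (~b -> b)) -> (b & ~c)) -> c
≡ ~((c -> (~b -> b)) -> (b & ~c)) | c   — eliminate ->
≡ ~(~(c -> (~b -> b)) | (b & ~c)) | c   — eliminate ->
≡ ~(~(~c | (~b -> b)) | (b & ~c)) | c   — eliminate ->
≡ ~(~(~c | ~~b | b) | (b & ~c)) | c   — eliminate ->
≡ (~~(~c | ~~b | b) & ~(b & ~c)) | c   — De Morgan
≡ ((~c | ~~b | b) & ~(b & ~c)) | c   — double negation
≡ ((~c | b | b) & ~(b & ~c)) | c   — double negation
≡ ((~c | b | b) & (~b | ~~c)) | c   — De Morgan
≡ ((~c | b | b) & (~b | c)) | c   — double negation
≡ (~c & ~b) | (~c & c) | (b & ~b) | (b & c) | (b & ~b) | (b & c) | c   — distribute & over |
≡ (~c & ~b) | c   — simplify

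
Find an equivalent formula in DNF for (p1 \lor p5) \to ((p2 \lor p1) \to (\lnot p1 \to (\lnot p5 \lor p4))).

(p1 \lor p5) \to ((p2 \lor p1) \to (\lnot p1 \to (\lnot p5 \lor p4)))
= \lnot (p1 \lor p5) \lor ((p2 \lor p1) \to (\lnot p1 \to (\lnot p5 \lor p4)))   (eliminate \to)
= \lnot (p1 \lor p5) \lor \lnot (p2 \lor p1) \lor (\lnot p1 \to (\lnot p5 \lor p4))   (eliminate \to)
= \lnot (p1 \lor p5) \lor \lnot (p2 \lor p1) \lor \lnot \lnot p1 \lor \lnot p5 \lor p4   (eliminate \to)
= (\lnot p1 \land \lnot p5) \lor \lnot (p2 \lor p1) \lor \lnot \lnot p1 \lor \lnot p5 \lor p4   (De Morgan)
= (\lnot p1 \land \lnot p5) \lor (\lnot p2 \land \lnot p1) \lor \lnot \lnot p1 \lor \lnot p5 \lor p4   (De Morgan)
= (\lnot p1 \land \lnot p5) \lor (\lnot p2 \land \lnot p1) \lor p1 \lor \lnot p5 \lor p4   (double negation)
= (\lnot p2 \land \lnot p1) \lor p1 \lor \lnot p5 \lor p4   (simplify)

(\lnot p2 \land \lnot p1) \lor p1 \lor \lnot p5 \lor p4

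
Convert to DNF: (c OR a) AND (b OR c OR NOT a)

(c OR a) AND (b OR c OR NOT a)
= (c AND b) OR (c AND c) OR (c AND NOT a) OR (a AND b) OR (a AND c) OR (a AND NOT a)   — distribute AND over OR
= c OR (a AND b)   — simplify

c OR (a AND b)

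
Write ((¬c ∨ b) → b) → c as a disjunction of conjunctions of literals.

(¬c ∧ ¬b) ∨ c

((¬c ∨ b) → b) → c
= ¬((¬c ∨ b) → b) ∨ c
= ¬(¬(¬c ∨ b) ∨ b) ∨ c
= (¬¬(¬c ∨ b) ∧ ¬b) ∨ c
= ((¬c ∨ b) ∧ ¬b) ∨ c
= (¬c ∧ ¬b) ∨ (b ∧ ¬b) ∨ c
= (¬c ∧ ¬b) ∨ c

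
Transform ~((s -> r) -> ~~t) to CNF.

(~s | r) & ~t

~((s -> r) -> ~~t)
⇔ ~(~(s -> r) | ~~t)   [eliminate ->]
⇔ ~(~(~s | r) | ~~t)   [eliminate ->]
⇔ ~~(~s | r) & ~~~t   [De Morgan]
⇔ (~s | r) & ~~~t   [double negation]
⇔ (~s | r) & ~t   [double negation]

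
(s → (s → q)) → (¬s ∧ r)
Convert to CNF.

(s ∨ r) ∧ (¬q ∨ ¬s) ∧ (¬q ∨ r)

(s → (s → q)) → (¬s ∧ r)
= ¬(s → (s → q)) ∨ (¬s ∧ r)   (eliminate →)
= ¬(¬s ∨ (s → q)) ∨ (¬s ∧ r)   (eliminate →)
= ¬(¬s ∨ ¬s ∨ q) ∨ (¬s ∧ r)   (eliminate →)
= (¬¬s ∧ ¬¬s ∧ ¬q) ∨ (¬s ∧ r)   (De Morgan)
= (s ∧ ¬¬s ∧ ¬q) ∨ (¬s ∧ r)   (double negation)
= (s ∧ s ∧ ¬q) ∨ (¬s ∧ r)   (double negation)
= (s ∨ ¬s) ∧ (s ∨ r) ∧ (s ∨ ¬s) ∧ (s ∨ r) ∧ (¬q ∨ ¬s) ∧ (¬q ∨ r)   (distribute ∨ over ∧)
= (s ∨ r) ∧ (¬q ∨ ¬s) ∧ (¬q ∨ r)   (simplify)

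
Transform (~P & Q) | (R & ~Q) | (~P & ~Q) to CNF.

(~P | R) & (~P | ~Q)

(~P & Q) | (R & ~Q) | (~P & ~Q)
⇔ (~P | R | ~P) & (~P | R | ~Q) & (~P | ~Q | ~P) & (~P | ~Q | ~Q) & (Q | R | ~P) & (Q | R | ~Q) & (Q | ~Q | ~P) & (Q | ~Q | ~Q)   (distribute | over &)
⇔ (~P | R) & (~P | ~Q)   (simplify)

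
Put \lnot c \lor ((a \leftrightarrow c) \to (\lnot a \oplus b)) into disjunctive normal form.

\lnot c \lor (c \land \lnot a) \lor (\lnot a \land \lnot b) \lor (a \land b)

\lnot c \lor ((a \leftrightarrow c) \to (\lnot a \oplus b))
⇔ \lnot c \lor \lnot (a \leftrightarrow c) \lor (\lnot a \oplus b)   [eliminate \to]
⇔ \lnot c \lor \lnot ((a \to c) \land (c \to a)) \lor (\lnot a \oplus b)   [eliminate \leftrightarrow]
⇔ \lnot c \lor \lnot ((\lnot a \lor c) \land (c \to a)) \lor (\lnot a \oplus b)   [eliminate \to]
⇔ \lnot c \lor \lnot ((\lnot a \lor c) \land (\lnot c \lor a)) \lor (\lnot a \oplus b)   [eliminate \to]
⇔ \lnot c \lor \lnot ((\lnot a \lor c) \land (\lnot c \lor a)) \lor (\lnot a \land \lnot b) \lor (\lnot \lnot a \land b)   [expand \oplus]
⇔ \lnot c \lor \lnot (\lnot a \lor c) \lor \lnot (\lnot c \lor a) \lor (\lnot a \land \lnot b) \lor (\lnot \lnot a \land b)   [De Morgan]
⇔ \lnot c \lor (\lnot \lnot a \land \lnot c) \lor \lnot (\lnot c \lor a) \lor (\lnot a \land \lnot b) \lor (\lnot \lnot a \land b)   [De Morgan]
⇔ \lnot c \lor (a \land \lnot c) \lor \lnot (\lnot c \lor a) \lor (\lnot a \land \lnot b) \lor (\lnot \lnot a \land b)   [double negation]
⇔ \lnot c \lor (a \land \lnot c) \lor (\lnot \lnot c \land \lnot a) \lor (\lnot a \land \lnot b) \lor (\lnot \lnot a \land b)   [De Morgan]
⇔ \lnot c \lor (a \land \lnot c) \lor (c \land \lnot a) \lor (\lnot a \land \lnot b) \lor (\lnot \lnot a \land b)   [double negation]
⇔ \lnot c \lor (a \land \lnot c) \lor (c \land \lnot a) \lor (\lnot a \land \lnot b) \lor (a \land b)   [double negation]
⇔ \lnot c \lor (c \land \lnot a) \lor (\lnot a \land \lnot b) \lor (a \land b)   [simplify]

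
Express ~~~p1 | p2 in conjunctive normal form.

~p1 | p2

~~~p1 | p2
⇔ ~p1 | p2   [double negation]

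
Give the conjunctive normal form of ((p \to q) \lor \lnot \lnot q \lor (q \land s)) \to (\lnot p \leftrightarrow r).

(p \lor r) \land (\lnot q \lor \lnot r \lor \lnot p)

((p \to q) \lor \lnot \lnot q \lor (q \land s)) \to (\lnot p \leftrightarrow r)
⇔ \lnot ((p \to q) \lor \lnot \lnot q \lor (q \land s)) \lor (\lnot p \leftrightarrow r)
⇔ \lnot (\lnot p \lor q \lor \lnot \lnot q \lor (q \land s)) \lor (\lnot p \leftrightarrow r)
⇔ \lnot (\lnot p \lor q \lor \lnot \lnot q \lor (q \land s)) \lor ((\lnot p \to r) \land (r \to \lnot p))
⇔ \lnot (\lnot p \lor q \lor \lnot \lnot q \lor (q \land s)) \lor ((\lnot \lnot p \lor r) \land (r \to \lnot p))
⇔ \lnot (\lnot p \lor q \lor \lnot \lnot q \lor (q \land s)) \lor ((\lnot \lnot p \lor r) \land (\lnot r \lor \lnot p))
⇔ (\lnot \lnot p \land \lnot q \land \lnot \lnot \lnot q \land \lnot (q \land s)) \lor ((\lnot \lnot p \lor r) \land (\lnot r \lor \lnot p))
⇔ (p \land \lnot q \land \lnot \lnot \lnot q \land \lnot (q \land s)) \lor ((\lnot \lnot p \lor r) \land (\lnot r \lor \lnot p))
⇔ (p \land \lnot q \land \lnot q \land \lnot (q \land s)) \lor ((\lnot \lnot p \lor r) \land (\lnot r \lor \lnot p))
⇔ (p \land \lnot q \land \lnot q \land (\lnot q \lor \lnot s)) \lor ((\lnot \lnot p \lor r) \land (\lnot r \lor \lnot p))
⇔ (p \land \lnot q \land \lnot q \land (\lnot q \lor \lnot s)) \lor ((p \lor r) \land (\lnot r \lor \lnot p))
⇔ (p \lor p \lor r) \land (p \lor \lnot r \lor \lnot p) \land (\lnot q \lor p \lor r) \land (\lnot q \lor \lnot r \lor \lnot p) \land (\lnot q \lor p \lor r) \land (\lnot q \lor \lnot r \lor \lnot p) \land (\lnot q \lor \lnot s \lor p \lor r) \land (\lnot q \lor \lnot s \lor \lnot r \lor \lnot p)
⇔ (p \lor r) \land (\lnot q \lor \lnot r \lor \lnot p)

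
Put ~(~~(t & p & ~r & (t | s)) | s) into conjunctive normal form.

~(~~(t & p & ~r & (t | s)) | s)
= ~~~(t & p & ~r & (t | s)) & ~s   [De Morgan]
= ~(t & p & ~r & (t | s)) & ~s   [double negation]
= (~t | ~p | ~~r | ~(t | s)) & ~s   [De Morgan]
= (~t | ~p | r | ~(t | s)) & ~s   [double negation]
= (~t | ~p | r | (~t & ~s)) & ~s   [De Morgan]
= (~t | ~p | r | ~t) & (~t | ~p | r | ~s) & ~s   [distribute | over &]
= (~t | ~p | r) & ~s   [simplify]

(~t | ~p | r) & ~s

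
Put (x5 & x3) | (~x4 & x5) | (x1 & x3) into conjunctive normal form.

(x5 & x3) | (~x4 & x5) | (x1 & x3)
≡ (x5 | ~x4 | x1) & (x5 | ~x4 | x3) & (x5 | x5 | x1) & (x5 | x5 | x3) & (x3 | ~x4 | x1) & (x3 | ~x4 | x3) & (x3 | x5 | x1) & (x3 | x5 | x3)   [distribute | over &]
≡ (x5 | x1) & (x5 | x3) & (x3 | ~x4)   [simplify]

(x5 | x1) & (x5 | x3) & (x3 | ~x4)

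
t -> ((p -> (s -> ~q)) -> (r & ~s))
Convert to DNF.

t -> ((p -> (s -> ~q)) -> (r & ~s))
= ~t | ((p -> (s -> ~q)) -> (r & ~s))   — eliminate ->
= ~t | ~(p -> (s -> ~q)) | (r & ~s)   — eliminate ->
= ~t | ~(~p | (s -> ~q)) | (r & ~s)   — eliminate ->
= ~t | ~(~p | ~s | ~q) | (r & ~s)   — eliminate ->
= ~t | (~~p & ~~s & ~~q) | (r & ~s)   — De Morgan
= ~t | (p & ~~s & ~~q) | (r & ~s)   — double negation
= ~t | (p & s & ~~q) | (r & ~s)   — double negation
= ~t | (p & s & q) | (r & ~s)   — double negation

~t | (p & s & q) | (r & ~s)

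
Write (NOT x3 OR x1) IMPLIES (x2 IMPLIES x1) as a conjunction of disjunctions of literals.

(NOT x3 OR x1) IMPLIES (x2 IMPLIES x1)
= NOT (NOT x3 OR x1) OR (x2 IMPLIES x1)   [eliminate IMPLIES]
= NOT (NOT x3 OR x1) OR NOT x2 OR x1   [eliminate IMPLIES]
= (NOT NOT x3 AND NOT x1) OR NOT x2 OR x1   [De Morgan]
= (x3 AND NOT x1) OR NOT x2 OR x1   [double negation]
= (x3 OR NOT x2 OR x1) AND (NOT x1 OR NOT x2 OR x1)   [distribute OR over AND]
= x3 OR NOT x2 OR x1   [simplify]

x3 OR NOT x2 OR x1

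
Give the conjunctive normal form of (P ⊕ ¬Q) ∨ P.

(P ⊕ ¬Q) ∨ P
≡ ((P ∨ ¬Q) ∧ ¬(P ∧ ¬Q)) ∨ P   — expand ⊕
≡ ((P ∨ ¬Q) ∧ (¬P ∨ ¬¬Q)) ∨ P   — De Morgan
≡ ((P ∨ ¬Q) ∧ (¬P ∨ Q)) ∨ P   — double negation
≡ (P ∨ ¬Q ∨ P) ∧ (¬P ∨ Q ∨ P)   — distribute ∨ over ∧
≡ P ∨ ¬Q   — simplify

P ∨ ¬Q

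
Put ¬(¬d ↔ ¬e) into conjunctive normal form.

¬(¬d ↔ ¬e)
⇔ ¬((¬d → ¬e) ∧ (¬e → ¬d))   (eliminate ↔)
⇔ ¬((¬¬d ∨ ¬e) ∧ (¬e → ¬d))   (eliminate →)
⇔ ¬((¬¬d ∨ ¬e) ∧ (¬¬e ∨ ¬d))   (eliminate →)
⇔ ¬(¬¬d ∨ ¬e) ∨ ¬(¬¬e ∨ ¬d)   (De Morgan)
⇔ (¬¬¬d ∧ ¬¬e) ∨ ¬(¬¬e ∨ ¬d)   (De Morgan)
⇔ (¬d ∧ ¬¬e) ∨ ¬(¬¬e ∨ ¬d)   (double negation)
⇔ (¬d ∧ e) ∨ ¬(¬¬e ∨ ¬d)   (double negation)
⇔ (¬d ∧ e) ∨ (¬¬¬e ∧ ¬¬d)   (De Morgan)
⇔ (¬d ∧ e) ∨ (¬e ∧ ¬¬d)   (double negation)
⇔ (¬d ∧ e) ∨ (¬e ∧ d)   (double negation)
⇔ (¬d ∨ ¬e) ∧ (¬d ∨ d) ∧ (e ∨ ¬e) ∧ (e ∨ d)   (distribute ∨ over ∧)
⇔ (¬d ∨ ¬e) ∧ (e ∨ d)   (simplify)

(¬d ∨ ¬e) ∧ (e ∨ d)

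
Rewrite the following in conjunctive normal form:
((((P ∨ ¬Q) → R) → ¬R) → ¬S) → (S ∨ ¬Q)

S ∨ ¬Q

((((P ∨ ¬Q) → R) → ¬R) → ¬S) → (S ∨ ¬Q)
⇔ ¬((((P ∨ ¬Q) → R) → ¬R) → ¬S) ∨ S ∨ ¬Q   [eliminate →]
⇔ ¬(¬(((P ∨ ¬Q) → R) → ¬R) ∨ ¬S) ∨ S ∨ ¬Q   [eliminate →]
⇔ ¬(¬(¬((P ∨ ¬Q) → R) ∨ ¬R) ∨ ¬S) ∨ S ∨ ¬Q   [eliminate →]
⇔ ¬(¬(¬(¬(P ∨ ¬Q) ∨ R) ∨ ¬R) ∨ ¬S) ∨ S ∨ ¬Q   [eliminate →]
⇔ (¬¬(¬(¬(P ∨ ¬Q) ∨ R) ∨ ¬R) ∧ ¬¬S) ∨ S ∨ ¬Q   [De Morgan]
⇔ ((¬(¬(P ∨ ¬Q) ∨ R) ∨ ¬R) ∧ ¬¬S) ∨ S ∨ ¬Q   [double negation]
⇔ (((¬¬(P ∨ ¬Q) ∧ ¬R) ∨ ¬R) ∧ ¬¬S) ∨ S ∨ ¬Q   [De Morgan]
⇔ ((((P ∨ ¬Q) ∧ ¬R) ∨ ¬R) ∧ ¬¬S) ∨ S ∨ ¬Q   [double negation]
⇔ ((((P ∨ ¬Q) ∧ ¬R) ∨ ¬R) ∧ S) ∨ S ∨ ¬Q   [double negation]
⇔ (P ∨ ¬Q ∨ ¬R ∨ S ∨ ¬Q) ∧ (¬R ∨ ¬R ∨ S ∨ ¬Q) ∧ (S ∨ S ∨ ¬Q)   [distribute ∨ over ∧]
⇔ S ∨ ¬Q   [simplify]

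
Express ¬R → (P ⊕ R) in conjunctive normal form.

R ∨ P

¬R → (P ⊕ R)
= ¬¬R ∨ (P ⊕ R)
= ¬¬R ∨ ((P ∨ R) ∧ ¬(P ∧ R))
= R ∨ ((P ∨ R) ∧ ¬(P ∧ R))
= R ∨ ((P ∨ R) ∧ (¬P ∨ ¬R))
= (R ∨ P ∨ R) ∧ (R ∨ ¬P ∨ ¬R)
= R ∨ P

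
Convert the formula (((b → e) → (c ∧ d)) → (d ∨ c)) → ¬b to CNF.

(¬e ∨ c ∨ ¬b) ∧ (¬e ∨ d ∨ ¬b) ∧ (¬d ∨ ¬b) ∧ (¬c ∨ ¬b)

(((b → e) → (c ∧ d)) → (d ∨ c)) → ¬b
= ¬(((b → e) → (c ∧ d)) → (d ∨ c)) ∨ ¬b
= ¬(¬((b → e) → (c ∧ d)) ∨ d ∨ c) ∨ ¬b
= ¬(¬(¬(b → e) ∨ (c ∧ d)) ∨ d ∨ c) ∨ ¬b
= ¬(¬(¬(¬b ∨ e) ∨ (c ∧ d)) ∨ d ∨ c) ∨ ¬b
= (¬¬(¬(¬b ∨ e) ∨ (c ∧ d)) ∧ ¬d ∧ ¬c) ∨ ¬b
= ((¬(¬b ∨ e) ∨ (c ∧ d)) ∧ ¬d ∧ ¬c) ∨ ¬b
= (((¬¬b ∧ ¬e) ∨ (c ∧ d)) ∧ ¬d ∧ ¬c) ∨ ¬b
= (((b ∧ ¬e) ∨ (c ∧ d)) ∧ ¬d ∧ ¬c) ∨ ¬b
= (b ∨ c ∨ ¬b) ∧ (b ∨ d ∨ ¬b) ∧ (¬e ∨ c ∨ ¬b) ∧ (¬e ∨ d ∨ ¬b) ∧ (¬d ∨ ¬b) ∧ (¬c ∨ ¬b)
= (¬e ∨ c ∨ ¬b) ∧ (¬e ∨ d ∨ ¬b) ∧ (¬d ∨ ¬b) ∧ (¬c ∨ ¬b)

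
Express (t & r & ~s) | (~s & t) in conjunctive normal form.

t & ~s

(t & r & ~s) | (~s & t)
= (t | ~s) & (t | t) & (r | ~s) & (r | t) & (~s | ~s) & (~s | t)
= t & ~s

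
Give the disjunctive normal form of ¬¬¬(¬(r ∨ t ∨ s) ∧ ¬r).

r ∨ t ∨ s

¬¬¬(¬(r ∨ t ∨ s) ∧ ¬r)
≡ ¬(¬(r ∨ t ∨ s) ∧ ¬r)   [double negation]
≡ ¬¬(r ∨ t ∨ s) ∨ ¬¬r   [De Morgan]
≡ r ∨ t ∨ s ∨ ¬¬r   [double negation]
≡ r ∨ t ∨ s ∨ r   [double negation]
≡ r ∨ t ∨ s   [simplify]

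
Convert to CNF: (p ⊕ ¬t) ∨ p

p ∨ ¬t

(p ⊕ ¬t) ∨ p
≡ ((p ∨ ¬t) ∧ ¬(p ∧ ¬t)) ∨ p   (expand ⊕)
≡ ((p ∨ ¬t) ∧ (¬p ∨ ¬¬t)) ∨ p   (De Morgan)
≡ ((p ∨ ¬t) ∧ (¬p ∨ t)) ∨ p   (double negation)
≡ (p ∨ ¬t ∨ p) ∧ (¬p ∨ t ∨ p)   (distribute ∨ over ∧)
≡ p ∨ ¬t   (simplify)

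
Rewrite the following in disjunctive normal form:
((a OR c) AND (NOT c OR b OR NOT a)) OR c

(a AND NOT c) OR (a AND b) OR c

((a OR c) AND (NOT c OR b OR NOT a)) OR c
≡ (a AND NOT c) OR (a AND b) OR (a AND NOT a) OR (c AND NOT c) OR (c AND b) OR (c AND NOT a) OR c
≡ (a AND NOT c) OR (a AND b) OR c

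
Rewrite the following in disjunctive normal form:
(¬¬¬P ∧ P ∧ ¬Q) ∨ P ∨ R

P ∨ R

(¬¬¬P ∧ P ∧ ¬Q) ∨ P ∨ R
= (¬P ∧ P ∧ ¬Q) ∨ P ∨ R   (double negation)
= P ∨ R   (simplify)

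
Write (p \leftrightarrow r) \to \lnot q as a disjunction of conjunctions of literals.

(p \land \lnot r) \lor (r \land \lnot p) \lor \lnot q

(p \leftrightarrow r) \to \lnot q
≡ \lnot (p \leftrightarrow r) \lor \lnot q   (eliminate \to)
≡ \lnot ((p \to r) \land (r \to p)) \lor \lnot q   (eliminate \leftrightarrow)
≡ \lnot ((\lnot p \lor r) \land (r \to p)) \lor \lnot q   (eliminate \to)
≡ \lnot ((\lnot p \lor r) \land (\lnot r \lor p)) \lor \lnot q   (eliminate \to)
≡ \lnot (\lnot p \lor r) \lor \lnot (\lnot r \lor p) \lor \lnot q   (De Morgan)
≡ (\lnot \lnot p \land \lnot r) \lor \lnot (\lnot r \lor p) \lor \lnot q   (De Morgan)
≡ (p \land \lnot r) \lor \lnot (\lnot r \lor p) \lor \lnot q   (double negation)
≡ (p \land \lnot r) \lor (\lnot \lnot r \land \lnot p) \lor \lnot q   (De Morgan)
≡ (p \land \lnot r) \lor (r \land \lnot p) \lor \lnot q   (double negation)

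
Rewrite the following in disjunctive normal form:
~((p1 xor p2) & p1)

(p2 & p1) | ~p1

~((p1 xor p2) & p1)
≡ ~(((p1 & ~p2) | (~p1 & p2)) & p1)   (expand xor)
≡ ~((p1 & ~p2) | (~p1 & p2)) | ~p1   (De Morgan)
≡ (~(p1 & ~p2) & ~(~p1 & p2)) | ~p1   (De Morgan)
≡ ((~p1 | ~~p2) & ~(~p1 & p2)) | ~p1   (De Morgan)
≡ ((~p1 | p2) & ~(~p1 & p2)) | ~p1   (double negation)
≡ ((~p1 | p2) & (~~p1 | ~p2)) | ~p1   (De Morgan)
≡ ((~p1 | p2) & (p1 | ~p2)) | ~p1   (double negation)
≡ (~p1 & p1) | (~p1 & ~p2) | (p2 & p1) | (p2 & ~p2) | ~p1   (distribute & over |)
≡ (p2 & p1) | ~p1   (simplify)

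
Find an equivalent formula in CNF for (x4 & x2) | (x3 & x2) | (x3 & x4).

(x4 & x2) | (x3 & x2) | (x3 & x4)
≡ (x4 | x3 | x3) & (x4 | x3 | x4) & (x4 | x2 | x3) & (x4 | x2 | x4) & (x2 | x3 | x3) & (x2 | x3 | x4) & (x2 | x2 | x3) & (x2 | x2 | x4)   [distribute | over &]
≡ (x4 | x3) & (x4 | x2) & (x2 | x3)   [simplify]

(x4 | x3) & (x4 | x2) & (x2 | x3)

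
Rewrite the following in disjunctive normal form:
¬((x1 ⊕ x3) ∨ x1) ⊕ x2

(¬x1 ∧ ¬x3 ∧ ¬x2) ∨ (¬x1 ∧ x3 ∧ x2) ∨ (x1 ∧ x2)

¬((x1 ⊕ x3) ∨ x1) ⊕ x2
⇔ (¬((x1 ⊕ x3) ∨ x1) ∧ ¬x2) ∨ (¬¬((x1 ⊕ x3) ∨ x1) ∧ x2)   (expand ⊕)
⇔ (¬((x1 ∧ ¬x3) ∨ (¬x1 ∧ x3) ∨ x1) ∧ ¬x2) ∨ (¬¬((x1 ⊕ x3) ∨ x1) ∧ x2)   (expand ⊕)
⇔ (¬((x1 ∧ ¬x3) ∨ (¬x1 ∧ x3) ∨ x1) ∧ ¬x2) ∨ (¬¬((x1 ∧ ¬x3) ∨ (¬x1 ∧ x3) ∨ x1) ∧ x2)   (expand ⊕)
⇔ (¬(x1 ∧ ¬x3) ∧ ¬(¬x1 ∧ x3) ∧ ¬x1 ∧ ¬x2) ∨ (¬¬((x1 ∧ ¬x3) ∨ (¬x1 ∧ x3) ∨ x1) ∧ x2)   (De Morgan)
⇔ ((¬x1 ∨ ¬¬x3) ∧ ¬(¬x1 ∧ x3) ∧ ¬x1 ∧ ¬x2) ∨ (¬¬((x1 ∧ ¬x3) ∨ (¬x1 ∧ x3) ∨ x1) ∧ x2)   (De Morgan)
⇔ ((¬x1 ∨ x3) ∧ ¬(¬x1 ∧ x3) ∧ ¬x1 ∧ ¬x2) ∨ (¬¬((x1 ∧ ¬x3) ∨ (¬x1 ∧ x3) ∨ x1) ∧ x2)   (double negation)
⇔ ((¬x1 ∨ x3) ∧ (¬¬x1 ∨ ¬x3) ∧ ¬x1 ∧ ¬x2) ∨ (¬¬((x1 ∧ ¬x3) ∨ (¬x1 ∧ x3) ∨ x1) ∧ x2)   (De Morgan)
⇔ ((¬x1 ∨ x3) ∧ (x1 ∨ ¬x3) ∧ ¬x1 ∧ ¬x2) ∨ (¬¬((x1 ∧ ¬x3) ∨ (¬x1 ∧ x3) ∨ x1) ∧ x2)   (double negation)
⇔ ((¬x1 ∨ x3) ∧ (x1 ∨ ¬x3) ∧ ¬x1 ∧ ¬x2) ∨ (((x1 ∧ ¬x3) ∨ (¬x1 ∧ x3) ∨ x1) ∧ x2)   (double negation)
⇔ (¬x1 ∧ x1 ∧ ¬x1 ∧ ¬x2) ∨ (¬x1 ∧ ¬x3 ∧ ¬x1 ∧ ¬x2) ∨ (x3 ∧ x1 ∧ ¬x1 ∧ ¬x2) ∨ (x3 ∧ ¬x3 ∧ ¬x1 ∧ ¬x2) ∨ (x1 ∧ ¬x3 ∧ x2) ∨ (¬x1 ∧ x3 ∧ x2) ∨ (x1 ∧ x2)   (distribute ∧ over ∨)
⇔ (¬x1 ∧ ¬x3 ∧ ¬x2) ∨ (¬x1 ∧ x3 ∧ x2) ∨ (x1 ∧ x2)   (simplify)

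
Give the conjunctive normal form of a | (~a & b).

a | (~a & b)
≡ (a | ~a) & (a | b)   — distribute | over &
≡ a | b   — simplify

a | b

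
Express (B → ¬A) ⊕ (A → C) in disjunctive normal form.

(¬B ∧ A ∧ ¬C) ∨ (B ∧ A ∧ C)

(B → ¬A) ⊕ (A → C)
⇔ ((B → ¬A) ∧ ¬(A → C)) ∨ (¬(B → ¬A) ∧ (A → C))   [expand ⊕]
⇔ ((¬B ∨ ¬A) ∧ ¬(A → C)) ∨ (¬(B → ¬A) ∧ (A → C))   [eliminate →]
⇔ ((¬B ∨ ¬A) ∧ ¬(¬A ∨ C)) ∨ (¬(B → ¬A) ∧ (A → C))   [eliminate →]
⇔ ((¬B ∨ ¬A) ∧ ¬(¬A ∨ C)) ∨ (¬(¬B ∨ ¬A) ∧ (A → C))   [eliminate →]
⇔ ((¬B ∨ ¬A) ∧ ¬(¬A ∨ C)) ∨ (¬(¬B ∨ ¬A) ∧ (¬A ∨ C))   [eliminate →]
⇔ ((¬B ∨ ¬A) ∧ ¬¬A ∧ ¬C) ∨ (¬(¬B ∨ ¬A) ∧ (¬A ∨ C))   [De Morgan]
⇔ ((¬B ∨ ¬A) ∧ A ∧ ¬C) ∨ (¬(¬B ∨ ¬A) ∧ (¬A ∨ C))   [double negation]
⇔ ((¬B ∨ ¬A) ∧ A ∧ ¬C) ∨ (¬¬B ∧ ¬¬A ∧ (¬A ∨ C))   [De Morgan]
⇔ ((¬B ∨ ¬A) ∧ A ∧ ¬C) ∨ (B ∧ ¬¬A ∧ (¬A ∨ C))   [double negation]
⇔ ((¬B ∨ ¬A) ∧ A ∧ ¬C) ∨ (B ∧ A ∧ (¬A ∨ C))   [double negation]
⇔ (¬B ∧ A ∧ ¬C) ∨ (¬A ∧ A ∧ ¬C) ∨ (B ∧ A ∧ ¬A) ∨ (B ∧ A ∧ C)   [distribute ∧ over ∨]
⇔ (¬B ∧ A ∧ ¬C) ∨ (B ∧ A ∧ C)   [simplify]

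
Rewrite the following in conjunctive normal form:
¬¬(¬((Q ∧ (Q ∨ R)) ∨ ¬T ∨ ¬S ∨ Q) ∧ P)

¬Q ∧ T ∧ S ∧ P

¬¬(¬((Q ∧ (Q ∨ R)) ∨ ¬T ∨ ¬S ∨ Q) ∧ P)
≡ ¬((Q ∧ (Q ∨ R)) ∨ ¬T ∨ ¬S ∨ Q) ∧ P   [double negation]
≡ ¬(Q ∧ (Q ∨ R)) ∧ ¬¬T ∧ ¬¬S ∧ ¬Q ∧ P   [De Morgan]
≡ (¬Q ∨ ¬(Q ∨ R)) ∧ ¬¬T ∧ ¬¬S ∧ ¬Q ∧ P   [De Morgan]
≡ (¬Q ∨ (¬Q ∧ ¬R)) ∧ ¬¬T ∧ ¬¬S ∧ ¬Q ∧ P   [De Morgan]
≡ (¬Q ∨ (¬Q ∧ ¬R)) ∧ T ∧ ¬¬S ∧ ¬Q ∧ P   [double negation]
≡ (¬Q ∨ (¬Q ∧ ¬R)) ∧ T ∧ S ∧ ¬Q ∧ P   [double negation]
≡ (¬Q ∨ ¬Q) ∧ (¬Q ∨ ¬R) ∧ T ∧ S ∧ ¬Q ∧ P   [distribute ∨ over ∧]
≡ ¬Q ∧ T ∧ S ∧ P   [simplify]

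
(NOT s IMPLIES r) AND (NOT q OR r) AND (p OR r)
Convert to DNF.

(NOT s IMPLIES r) AND (NOT q OR r) AND (p OR r)
= (NOT NOT s OR r) AND (NOT q OR r) AND (p OR r)
= (s OR r) AND (NOT q OR r) AND (p OR r)
= (s AND NOT q AND p) OR (s AND NOT q AND r) OR (s AND r AND p) OR (s AND r AND r) OR (r AND NOT q AND p) OR (r AND NOT q AND r) OR (r AND r AND p) OR (r AND r AND r)
= (s AND NOT q AND p) OR r

(s AND NOT q AND p) OR r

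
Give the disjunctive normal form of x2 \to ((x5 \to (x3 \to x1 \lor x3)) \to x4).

x2 \to ((x5 \to (x3 \to x1 \lor x3)) \to x4)
≡ \lnot x2 \lor ((x5 \to (x3 \to x1 \lor x3)) \to x4)   [eliminate \to]
≡ \lnot x2 \lor \lnot (x5 \to (x3 \to x1 \lor x3)) \lor x4   [eliminate \to]
≡ \lnot x2 \lor \lnot (\lnot x5 \lor (x3 \to x1 \lor x3)) \lor x4   [eliminate \to]
≡ \lnot x2 \lor \lnot (\lnot x5 \lor \lnot x3 \lor x1 \lor x3) \lor x4   [eliminate \to]
≡ \lnot x2 \lor \lnot \lnot x5 \land \lnot \lnot x3 \land \lnot x1 \land \lnot x3 \lor x4   [De Morgan]
≡ \lnot x2 \lor x5 \land \lnot \lnot x3 \land \lnot x1 \land \lnot x3 \lor x4   [double negation]
≡ \lnot x2 \lor x5 \land x3 \land \lnot x1 \land \lnot x3 \lor x4   [double negation]
≡ \lnot x2 \lor x4   [simplify]

\lnot x2 \lor x4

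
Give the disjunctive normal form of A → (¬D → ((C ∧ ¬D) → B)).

A → (¬D → ((C ∧ ¬D) → B))
⇔ ¬A ∨ (¬D → ((C ∧ ¬D) → B))   — eliminate →
⇔ ¬A ∨ ¬¬D ∨ ((C ∧ ¬D) → B)   — eliminate →
⇔ ¬A ∨ ¬¬D ∨ ¬(C ∧ ¬D) ∨ B   — eliminate →
⇔ ¬A ∨ D ∨ ¬(C ∧ ¬D) ∨ B   — double negation
⇔ ¬A ∨ D ∨ ¬C ∨ ¬¬D ∨ B   — De Morgan
⇔ ¬A ∨ D ∨ ¬C ∨ D ∨ B   — double negation
⇔ ¬A ∨ D ∨ ¬C ∨ B   — simplify

¬A ∨ D ∨ ¬C ∨ B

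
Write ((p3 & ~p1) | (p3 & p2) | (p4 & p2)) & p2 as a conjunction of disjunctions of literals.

((p3 & ~p1) | (p3 & p2) | (p4 & p2)) & p2
⇔ (p3 | p3 | p4) & (p3 | p3 | p2) & (p3 | p2 | p4) & (p3 | p2 | p2) & (~p1 | p3 | p4) & (~p1 | p3 | p2) & (~p1 | p2 | p4) & (~p1 | p2 | p2) & p2   [distribute | over &]
⇔ (p3 | p4) & p2   [simplify]

(p3 | p4) & p2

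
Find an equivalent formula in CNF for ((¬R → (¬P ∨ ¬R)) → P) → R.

((¬R → (¬P ∨ ¬R)) → P) → R
≡ ¬((¬R → (¬P ∨ ¬R)) → P) ∨ R   [eliminate →]
≡ ¬(¬(¬R → (¬P ∨ ¬R)) ∨ P) ∨ R   [eliminate →]
≡ ¬(¬(¬¬R ∨ ¬P ∨ ¬R) ∨ P) ∨ R   [eliminate →]
≡ (¬¬(¬¬R ∨ ¬P ∨ ¬R) ∧ ¬P) ∨ R   [De Morgan]
≡ ((¬¬R ∨ ¬P ∨ ¬R) ∧ ¬P) ∨ R   [double negation]
≡ ((R ∨ ¬P ∨ ¬R) ∧ ¬P) ∨ R   [double negation]
≡ (R ∨ ¬P ∨ ¬R ∨ R) ∧ (¬P ∨ R)   [distribute ∨ over ∧]
≡ ¬P ∨ R   [simplify]

¬P ∨ R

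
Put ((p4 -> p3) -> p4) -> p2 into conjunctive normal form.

((p4 -> p3) -> p4) -> p2
≡ ~((p4 -> p3) -> p4) | p2   [eliminate ->]
≡ ~(~(p4 -> p3) | p4) | p2   [eliminate ->]
≡ ~(~(~p4 | p3) | p4) | p2   [eliminate ->]
≡ (~~(~p4 | p3) & ~p4) | p2   [De Morgan]
≡ ((~p4 | p3) & ~p4) | p2   [double negation]
≡ (~p4 | p3 | p2) & (~p4 | p2)   [distribute | over &]
≡ ~p4 | p2   [simplify]

~p4 | p2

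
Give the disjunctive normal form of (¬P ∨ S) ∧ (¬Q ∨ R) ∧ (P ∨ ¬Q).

(¬P ∨ S) ∧ (¬Q ∨ R) ∧ (P ∨ ¬Q)
= (¬P ∧ ¬Q ∧ P) ∨ (¬P ∧ ¬Q ∧ ¬Q) ∨ (¬P ∧ R ∧ P) ∨ (¬P ∧ R ∧ ¬Q) ∨ (S ∧ ¬Q ∧ P) ∨ (S ∧ ¬Q ∧ ¬Q) ∨ (S ∧ R ∧ P) ∨ (S ∧ R ∧ ¬Q)   [distribute ∧ over ∨]
= (¬P ∧ ¬Q) ∨ (S ∧ ¬Q) ∨ (S ∧ R ∧ P)   [simplify]

(¬P ∧ ¬Q) ∨ (S ∧ ¬Q) ∨ (S ∧ R ∧ P)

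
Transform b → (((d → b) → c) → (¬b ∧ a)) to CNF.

b → (((d → b) → c) → (¬b ∧ a))
⇔ ¬b ∨ (((d → b) → c) → (¬b ∧ a))   [eliminate →]
⇔ ¬b ∨ ¬((d → b) → c) ∨ (¬b ∧ a)   [eliminate →]
⇔ ¬b ∨ ¬(¬(d → b) ∨ c) ∨ (¬b ∧ a)   [eliminate →]
⇔ ¬b ∨ ¬(¬(¬d ∨ b) ∨ c) ∨ (¬b ∧ a)   [eliminate →]
⇔ ¬b ∨ (¬¬(¬d ∨ b) ∧ ¬c) ∨ (¬b ∧ a)   [De Morgan]
⇔ ¬b ∨ ((¬d ∨ b) ∧ ¬c) ∨ (¬b ∧ a)   [double negation]
⇔ (¬b ∨ ¬d ∨ b ∨ ¬b) ∧ (¬b ∨ ¬d ∨ b ∨ a) ∧ (¬b ∨ ¬c ∨ ¬b) ∧ (¬b ∨ ¬c ∨ a)   [distribute ∨ over ∧]
⇔ ¬b ∨ ¬c   [simplify]

¬b ∨ ¬c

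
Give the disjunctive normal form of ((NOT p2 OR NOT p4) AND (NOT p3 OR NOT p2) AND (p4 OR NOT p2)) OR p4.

NOT p2 OR p4

((NOT p2 OR NOT p4) AND (NOT p3 OR NOT p2) AND (p4 OR NOT p2)) OR p4
≡ (NOT p2 AND NOT p3 AND p4) OR (NOT p2 AND NOT p3 AND NOT p2) OR (NOT p2 AND NOT p2 AND p4) OR (NOT p2 AND NOT p2 AND NOT p2) OR (NOT p4 AND NOT p3 AND p4) OR (NOT p4 AND NOT p3 AND NOT p2) OR (NOT p4 AND NOT p2 AND p4) OR (NOT p4 AND NOT p2 AND NOT p2) OR p4   [distribute AND over OR]
≡ NOT p2 OR p4   [simplify]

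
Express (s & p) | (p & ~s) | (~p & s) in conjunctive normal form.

s | p

(s & p) | (p & ~s) | (~p & s)
⇔ (s | p | ~p) & (s | p | s) & (s | ~s | ~p) & (s | ~s | s) & (p | p | ~p) & (p | p | s) & (p | ~s | ~p) & (p | ~s | s)   [distribute | over &]
⇔ s | p   [simplify]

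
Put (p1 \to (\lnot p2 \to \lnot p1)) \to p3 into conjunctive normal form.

(p1 \lor p3) \land (\lnot p2 \lor p3)

(p1 \to (\lnot p2 \to \lnot p1)) \to p3
⇔ \lnot (p1 \to (\lnot p2 \to \lnot p1)) \lor p3   — eliminate \to
⇔ \lnot (\lnot p1 \lor (\lnot p2 \to \lnot p1)) \lor p3   — eliminate \to
⇔ \lnot (\lnot p1 \lor \lnot \lnot p2 \lor \lnot p1) \lor p3   — eliminate \to
⇔ (\lnot \lnot p1 \land \lnot \lnot \lnot p2 \land \lnot \lnot p1) \lor p3   — De Morgan
⇔ (p1 \land \lnot \lnot \lnot p2 \land \lnot \lnot p1) \lor p3   — double negation
⇔ (p1 \land \lnot p2 \land \lnot \lnot p1) \lor p3   — double negation
⇔ (p1 \land \lnot p2 \land p1) \lor p3   — double negation
⇔ (p1 \lor p3) \land (\lnot p2 \lor p3) \land (p1 \lor p3)   — distribute \lor over \land
⇔ (p1 \lor p3) \land (\lnot p2 \lor p3)   — simplify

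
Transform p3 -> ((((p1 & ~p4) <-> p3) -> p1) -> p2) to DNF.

p3 -> ((((p1 & ~p4) <-> p3) -> p1) -> p2)
⇔ ~p3 | ((((p1 & ~p4) <-> p3) -> p1) -> p2)
⇔ ~p3 | ~(((p1 & ~p4) <-> p3) -> p1) | p2
⇔ ~p3 | ~(~((p1 & ~p4) <-> p3) | p1) | p2
⇔ ~p3 | ~(~(((p1 & ~p4) -> p3) & (p3 -> (p1 & ~p4))) | p1) | p2
⇔ ~p3 | ~(~((~(p1 & ~p4) | p3) & (p3 -> (p1 & ~p4))) | p1) | p2
⇔ ~p3 | ~(~((~(p1 & ~p4) | p3) & (~p3 | (p1 & ~p4))) | p1) | p2
⇔ ~p3 | (~~((~(p1 & ~p4) | p3) & (~p3 | (p1 & ~p4))) & ~p1) | p2
⇔ ~p3 | ((~(p1 & ~p4) | p3) & (~p3 | (p1 & ~p4)) & ~p1) | p2
⇔ ~p3 | ((~p1 | ~~p4 | p3) & (~p3 | (p1 & ~p4)) & ~p1) | p2
⇔ ~p3 | ((~p1 | p4 | p3) & (~p3 | (p1 & ~p4)) & ~p1) | p2
⇔ ~p3 | (~p1 & ~p3 & ~p1) | (~p1 & p1 & ~p4 & ~p1) | (p4 & ~p3 & ~p1) | (p4 & p1 & ~p4 & ~p1) | (p3 & ~p3 & ~p1) | (p3 & p1 & ~p4 & ~p1) | p2
⇔ ~p3 | p2

~p3 | p2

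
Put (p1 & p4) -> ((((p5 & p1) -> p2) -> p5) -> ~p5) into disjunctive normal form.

(p1 & p4) -> ((((p5 & p1) -> p2) -> p5) -> ~p5)
≡ ~(p1 & p4) | ((((p5 & p1) -> p2) -> p5) -> ~p5)   [eliminate ->]
≡ ~(p1 & p4) | ~(((p5 & p1) -> p2) -> p5) | ~p5   [eliminate ->]
≡ ~(p1 & p4) | ~(~((p5 & p1) -> p2) | p5) | ~p5   [eliminate ->]
≡ ~(p1 & p4) | ~(~(~(p5 & p1) | p2) | p5) | ~p5   [eliminate ->]
≡ ~p1 | ~p4 | ~(~(~(p5 & p1) | p2) | p5) | ~p5   [De Morgan]
≡ ~p1 | ~p4 | (~~(~(p5 & p1) | p2) & ~p5) | ~p5   [De Morgan]
≡ ~p1 | ~p4 | ((~(p5 & p1) | p2) & ~p5) | ~p5   [double negation]
≡ ~p1 | ~p4 | ((~p5 | ~p1 | p2) & ~p5) | ~p5   [De Morgan]
≡ ~p1 | ~p4 | (~p5 & ~p5) | (~p1 & ~p5) | (p2 & ~p5) | ~p5   [distribute & over |]
≡ ~p1 | ~p4 | ~p5   [simplify]

~p1 | ~p4 | ~p5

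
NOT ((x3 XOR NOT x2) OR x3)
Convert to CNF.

(x2 OR x3) AND NOT x3

NOT ((x3 XOR NOT x2) OR x3)
= NOT (((x3 OR NOT x2) AND NOT (x3 AND NOT x2)) OR x3)   [expand XOR]
= NOT ((x3 OR NOT x2) AND NOT (x3 AND NOT x2)) AND NOT x3   [De Morgan]
= (NOT (x3 OR NOT x2) OR NOT NOT (x3 AND NOT x2)) AND NOT x3   [De Morgan]
= ((NOT x3 AND NOT NOT x2) OR NOT NOT (x3 AND NOT x2)) AND NOT x3   [De Morgan]
= ((NOT x3 AND x2) OR NOT NOT (x3 AND NOT x2)) AND NOT x3   [double negation]
= ((NOT x3 AND x2) OR (x3 AND NOT x2)) AND NOT x3   [double negation]
= (NOT x3 OR x3) AND (NOT x3 OR NOT x2) AND (x2 OR x3) AND (x2 OR NOT x2) AND NOT x3   [distribute OR over AND]
= (x2 OR x3) AND NOT x3   [simplify]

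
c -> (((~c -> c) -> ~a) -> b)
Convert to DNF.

~c | (c & a) | b

c -> (((~c -> c) -> ~a) -> b)
= ~c | (((~c -> c) -> ~a) -> b)   [eliminate ->]
= ~c | ~((~c -> c) -> ~a) | b   [eliminate ->]
= ~c | ~(~(~c -> c) | ~a) | b   [eliminate ->]
= ~c | ~(~(~~c | c) | ~a) | b   [eliminate ->]
= ~c | (~~(~~c | c) & ~~a) | b   [De Morgan]
= ~c | ((~~c | c) & ~~a) | b   [double negation]
= ~c | ((c | c) & ~~a) | b   [double negation]
= ~c | ((c | c) & a) | b   [double negation]
= ~c | (c & a) | (c & a) | b   [distribute & over |]
= ~c | (c & a) | b   [simplify]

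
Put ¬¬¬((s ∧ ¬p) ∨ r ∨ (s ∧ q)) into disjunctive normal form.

(¬s ∧ ¬r) ∨ (p ∧ ¬r ∧ ¬q)

¬¬¬((s ∧ ¬p) ∨ r ∨ (s ∧ q))
≡ ¬((s ∧ ¬p) ∨ r ∨ (s ∧ q))   — double negation
≡ ¬(s ∧ ¬p) ∧ ¬r ∧ ¬(s ∧ q)   — De Morgan
≡ (¬s ∨ ¬¬p) ∧ ¬r ∧ ¬(s ∧ q)   — De Morgan
≡ (¬s ∨ p) ∧ ¬r ∧ ¬(s ∧ q)   — double negation
≡ (¬s ∨ p) ∧ ¬r ∧ (¬s ∨ ¬q)   — De Morgan
≡ (¬s ∧ ¬r ∧ ¬s) ∨ (¬s ∧ ¬r ∧ ¬q) ∨ (p ∧ ¬r ∧ ¬s) ∨ (p ∧ ¬r ∧ ¬q)   — distribute ∧ over ∨
≡ (¬s ∧ ¬r) ∨ (p ∧ ¬r ∧ ¬q)   — simplify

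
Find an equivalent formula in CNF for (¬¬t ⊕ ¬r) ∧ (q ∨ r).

(¬¬t ⊕ ¬r) ∧ (q ∨ r)
⇔ (¬¬t ∨ ¬r) ∧ ¬(¬¬t ∧ ¬r) ∧ (q ∨ r)   [expand ⊕]
⇔ (t ∨ ¬r) ∧ ¬(¬¬t ∧ ¬r) ∧ (q ∨ r)   [double negation]
⇔ (t ∨ ¬r) ∧ (¬¬¬t ∨ ¬¬r) ∧ (q ∨ r)   [De Morgan]
⇔ (t ∨ ¬r) ∧ (¬t ∨ ¬¬r) ∧ (q ∨ r)   [double negation]
⇔ (t ∨ ¬r) ∧ (¬t ∨ r) ∧ (q ∨ r)   [double negation]

(t ∨ ¬r) ∧ (¬t ∨ r) ∧ (q ∨ r)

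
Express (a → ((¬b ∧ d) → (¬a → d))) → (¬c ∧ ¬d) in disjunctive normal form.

(a → ((¬b ∧ d) → (¬a → d))) → (¬c ∧ ¬d)
= ¬(a → ((¬b ∧ d) → (¬a → d))) ∨ (¬c ∧ ¬d)   [eliminate →]
= ¬(¬a ∨ ((¬b ∧ d) → (¬a → d))) ∨ (¬c ∧ ¬d)   [eliminate →]
= ¬(¬a ∨ ¬(¬b ∧ d) ∨ (¬a → d)) ∨ (¬c ∧ ¬d)   [eliminate →]
= ¬(¬a ∨ ¬(¬b ∧ d) ∨ ¬¬a ∨ d) ∨ (¬c ∧ ¬d)   [eliminate →]
= (¬¬a ∧ ¬¬(¬b ∧ d) ∧ ¬¬¬a ∧ ¬d) ∨ (¬c ∧ ¬d)   [De Morgan]
= (a ∧ ¬¬(¬b ∧ d) ∧ ¬¬¬a ∧ ¬d) ∨ (¬c ∧ ¬d)   [double negation]
= (a ∧ ¬b ∧ d ∧ ¬¬¬a ∧ ¬d) ∨ (¬c ∧ ¬d)   [double negation]
= (a ∧ ¬b ∧ d ∧ ¬a ∧ ¬d) ∨ (¬c ∧ ¬d)   [double negation]
= ¬c ∧ ¬d   [simplify]

¬c ∧ ¬d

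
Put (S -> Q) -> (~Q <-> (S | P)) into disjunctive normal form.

(S & ~Q) | (Q & ~S & ~P) | (P & ~Q)

(S -> Q) -> (~Q <-> (S | P))
≡ ~(S -> Q) | (~Q <-> (S | P))   [eliminate ->]
≡ ~(~S | Q) | (~Q <-> (S | P))   [eliminate ->]
≡ ~(~S | Q) | ((~Q -> (S | P)) & ((S | P) -> ~Q))   [eliminate <->]
≡ ~(~S | Q) | ((~~Q | S | P) & ((S | P) -> ~Q))   [eliminate ->]
≡ ~(~S | Q) | ((~~Q | S | P) & (~(S | P) | ~Q))   [eliminate ->]
≡ (~~S & ~Q) | ((~~Q | S | P) & (~(S | P) | ~Q))   [De Morgan]
≡ (S & ~Q) | ((~~Q | S | P) & (~(S | P) | ~Q))   [double negation]
≡ (S & ~Q) | ((Q | S | P) & (~(S | P) | ~Q))   [double negation]
≡ (S & ~Q) | ((Q | S | P) & ((~S & ~P) | ~Q))   [De Morgan]
≡ (S & ~Q) | (Q & ~S & ~P) | (Q & ~Q) | (S & ~S & ~P) | (S & ~Q) | (P & ~S & ~P) | (P & ~Q)   [distribute & over |]
≡ (S & ~Q) | (Q & ~S & ~P) | (P & ~Q)   [simplify]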